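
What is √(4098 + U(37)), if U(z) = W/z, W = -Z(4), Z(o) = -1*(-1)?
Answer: 5*√224405/37 ≈ 64.015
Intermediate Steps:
Z(o) = 1
W = -1 (W = -1*1 = -1)
U(z) = -1/z
√(4098 + U(37)) = √(4098 - 1/37) = √(151625/37) = 5*√224405/37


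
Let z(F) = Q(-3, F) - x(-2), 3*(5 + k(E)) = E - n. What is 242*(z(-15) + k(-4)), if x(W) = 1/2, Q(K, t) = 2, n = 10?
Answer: -5929/3 ≈ -1976.3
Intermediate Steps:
k(E) = -25/3 + E/3 (k(E) = -5 + (E - 1*10)/3 = -5 + (E - 10)/3 = -5 + (-10 + E)/3 = -5 + (-10/3 + E/3) = -25/3 + E/3)
x(W) = ½
z(F) = 3/2 (z(F) = 2 - 1*½ = 2 - ½ = 3/2)
242*(z(-15) + k(-4)) = 242*(3/2 + (-25/3 + (⅓)*(-4))) = 242*(3/2 + (-25/3 - 4/3)) = 242*(3/2 - 29/3) = 242*(-49/6) = -5929/3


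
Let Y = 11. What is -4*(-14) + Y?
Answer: 67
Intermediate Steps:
-4*(-14) + Y = -4*(-14) + 11 = 56 + 11 = 67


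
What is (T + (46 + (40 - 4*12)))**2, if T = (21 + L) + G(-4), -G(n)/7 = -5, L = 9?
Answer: 10609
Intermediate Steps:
G(n) = 35 (G(n) = -7*(-5) = 35)
T = 65 (T = (21 + 9) + 35 = 30 + 35 = 65)
(T + (46 + (40 - 4*12)))**2 = (65 + (46 + (40 - 4*12)))**2 = (65 + (46 + (40 - 1*48)))**2 = (65 + (46 + (40 - 48)))**2 = (65 + (46 - 8))**2 = (65 + 38)**2 = 103**2 = 10609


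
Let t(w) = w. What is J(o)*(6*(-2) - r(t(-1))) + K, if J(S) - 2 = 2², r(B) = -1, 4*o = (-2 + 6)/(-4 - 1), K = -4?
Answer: -70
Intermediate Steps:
o = -⅕ (o = ((-2 + 6)/(-4 - 1))/4 = (4/(-5))/4 = (4*(-⅕))/4 = (¼)*(-⅘) = -⅕ ≈ -0.20000)
J(S) = 6 (J(S) = 2 + 2² = 2 + 4 = 6)
J(o)*(6*(-2) - r(t(-1))) + K = 6*(6*(-2) - 1*(-1)) - 4 = 6*(-12 + 1) - 4 = 6*(-11) - 4 = -66 - 4 = -70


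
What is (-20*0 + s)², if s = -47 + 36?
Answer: 121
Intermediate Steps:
s = -11
(-20*0 + s)² = (-20*0 - 11)² = (0 - 11)² = (-11)² = 121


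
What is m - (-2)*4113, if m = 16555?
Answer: 24781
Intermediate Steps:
m - (-2)*4113 = 16555 - (-2)*4113 = 16555 - 1*(-8226) = 16555 + 8226 = 24781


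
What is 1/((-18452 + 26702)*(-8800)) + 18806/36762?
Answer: 20686599443/40438200000 ≈ 0.51156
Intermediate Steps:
1/((-18452 + 26702)*(-8800)) + 18806/36762 = -1/8800/8250 + 18806*(1/36762) = (1/8250)*(-1/8800) + 9403/18381 = -1/72600000 + 9403/18381 = 20686599443/40438200000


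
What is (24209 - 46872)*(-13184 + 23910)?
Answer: -243083338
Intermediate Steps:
(24209 - 46872)*(-13184 + 23910) = -22663*10726 = -243083338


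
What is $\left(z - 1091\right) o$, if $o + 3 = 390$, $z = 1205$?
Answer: $44118$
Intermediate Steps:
$o = 387$ ($o = -3 + 390 = 387$)
$\left(z - 1091\right) o = \left(1205 - 1091\right) 387 = 114 \cdot 387 = 44118$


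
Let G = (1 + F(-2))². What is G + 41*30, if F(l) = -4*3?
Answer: 1351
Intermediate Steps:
F(l) = -12
G = 121 (G = (1 - 12)² = (-11)² = 121)
G + 41*30 = 121 + 41*30 = 121 + 1230 = 1351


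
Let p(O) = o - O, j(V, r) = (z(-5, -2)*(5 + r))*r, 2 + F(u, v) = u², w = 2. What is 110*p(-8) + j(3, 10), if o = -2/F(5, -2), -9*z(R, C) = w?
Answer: 57760/69 ≈ 837.10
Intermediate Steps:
z(R, C) = -2/9 (z(R, C) = -⅑*2 = -2/9)
F(u, v) = -2 + u²
o = -2/23 (o = -2/(-2 + 5²) = -2/(-2 + 25) = -2/23 ≈ -0.086957)
j(V, r) = r*(-10/9 - 2*r/9) (j(V, r) = (-2*(5 + r)/9)*r = (-10/9 - 2*r/9)*r = r*(-10/9 - 2*r/9))
p(O) = -2/23 - O
110*p(-8) + j(3, 10) = 110*(-2/23 - 1*(-8)) - 2/9*10*(5 + 10) = 110*(-2/23 + 8) - 2/9*10*15 = 110*(182/23) - 100/3 = 20020/23 - 100/3 = 57760/69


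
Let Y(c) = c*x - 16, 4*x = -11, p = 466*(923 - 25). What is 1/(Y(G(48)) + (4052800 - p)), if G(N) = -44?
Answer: 1/3634437 ≈ 2.7515e-7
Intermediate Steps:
p = 418468 (p = 466*898 = 418468)
x = -11/4 (x = (1/4)*(-11) = -11/4 ≈ -2.7500)
Y(c) = -16 - 11*c/4 (Y(c) = c*(-11/4) - 16 = -11*c/4 - 16 = -16 - 11*c/4)
1/(Y(G(48)) + (4052800 - p)) = 1/((-16 - 11/4*(-44)) + (4052800 - 1*418468)) = 1/((-16 + 121) + (4052800 - 418468)) = 1/(105 + 3634332) = 1/3634437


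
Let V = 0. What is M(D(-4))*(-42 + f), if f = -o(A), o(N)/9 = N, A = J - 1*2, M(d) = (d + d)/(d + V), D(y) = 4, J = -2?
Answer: -12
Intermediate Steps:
M(d) = 2 (M(d) = (d + d)/(d + 0) = (2*d)/d = 2)
A = -4 (A = -2 - 1*2 = -2 - 2 = -4)
o(N) = 9*N
f = 36 (f = -9*(-4) = -1*(-36) = 36)
M(D(-4))*(-42 + f) = 2*(-42 + 36) = 2*(-6) = -12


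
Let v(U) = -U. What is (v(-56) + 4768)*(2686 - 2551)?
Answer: 651240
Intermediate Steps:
(v(-56) + 4768)*(2686 - 2551) = (-1*(-56) + 4768)*(2686 - 2551) = (56 + 4768)*135 = 4824*135 = 651240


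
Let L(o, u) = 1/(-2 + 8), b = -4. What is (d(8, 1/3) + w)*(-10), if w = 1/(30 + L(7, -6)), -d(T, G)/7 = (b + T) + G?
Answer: 164530/543 ≈ 303.00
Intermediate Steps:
L(o, u) = ⅙ (L(o, u) = 1/6 = ⅙)
d(T, G) = 28 - 7*G - 7*T (d(T, G) = -7*((-4 + T) + G) = -7*(-4 + G + T) = 28 - 7*G - 7*T)
w = 6/181 (w = 1/(30 + ⅙) = 1/(181/6) = 6/181 ≈ 0.033149)
(d(8, 1/3) + w)*(-10) = ((28 - 7/3 - 7*8) + 6/181)*(-10) = ((28 - 7/3 - 56) + 6/181)*(-10) = (-91/3 + 6/181)*(-10) = -16453/543*(-10) = 164530/543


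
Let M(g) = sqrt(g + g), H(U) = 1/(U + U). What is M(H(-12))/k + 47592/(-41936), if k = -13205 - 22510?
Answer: -5949/5242 - I*sqrt(3)/214290 ≈ -1.1349 - 8.0827e-6*I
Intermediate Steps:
H(U) = 1/(2*U)
M(g) = sqrt(2)*sqrt(g) (M(g) = sqrt(2*g) = sqrt(2)*sqrt(g))
k = -35715
M(H(-12))/k + 47592/(-41936) = (sqrt(2)*sqrt((1/2)/(-12)))/(-35715) + 47592/(-41936) = (sqrt(2)*sqrt((1/2)*(-1/12)))*(-1/35715) + 47592*(-1/41936) = (sqrt(2)*sqrt(-1/24))*(-1/35715) - 5949/5242 = (sqrt(2)*(I*sqrt(6)/12))*(-1/35715) - 5949/5242 = (I*sqrt(3)/6)*(-1/35715) - 5949/5242 = -I*sqrt(3)/214290 - 5949/5242 = -5949/5242 - I*sqrt(3)/214290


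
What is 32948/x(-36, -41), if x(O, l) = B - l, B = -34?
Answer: 32948/7 ≈ 4706.9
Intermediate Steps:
x(O, l) = -34 - l
32948/x(-36, -41) = 32948/(-34 - 1*(-41)) = 32948/(-34 + 41) = 32948/7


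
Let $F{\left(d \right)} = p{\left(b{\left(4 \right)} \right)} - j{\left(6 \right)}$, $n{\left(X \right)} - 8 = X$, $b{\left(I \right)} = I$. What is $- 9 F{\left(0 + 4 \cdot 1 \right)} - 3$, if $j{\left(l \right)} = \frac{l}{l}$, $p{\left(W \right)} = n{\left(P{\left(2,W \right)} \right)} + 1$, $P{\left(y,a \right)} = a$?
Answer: $-111$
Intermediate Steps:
$n{\left(X \right)} = 8 + X$
$p{\left(W \right)} = 9 + W$ ($p{\left(W \right)} = \left(8 + W\right) + 1 = 9 + W$)
$j{\left(l \right)} = 1$
$F{\left(d \right)} = 12$ ($F{\left(d \right)} = \left(9 + 4\right) - 1 = 13 - 1 = 12$)
$- 9 F{\left(0 + 4 \cdot 1 \right)} - 3 = \left(-9\right) 12 - 3 = -108 - 3 = -111$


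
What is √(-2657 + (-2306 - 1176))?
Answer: I*√6139 ≈ 78.352*I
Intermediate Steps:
√(-2657 + (-2306 - 1176)) = √(-2657 - 3482) = √(-6139) = I*√6139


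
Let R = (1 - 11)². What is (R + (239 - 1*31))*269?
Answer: 82852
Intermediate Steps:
R = 100 (R = (-10)² = 100)
(R + (239 - 1*31))*269 = (100 + (239 - 1*31))*269 = (100 + (239 - 31))*269 = (100 + 208)*269 = 308*269 = 82852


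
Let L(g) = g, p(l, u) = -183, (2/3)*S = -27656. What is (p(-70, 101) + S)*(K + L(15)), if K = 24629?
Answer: -1026841548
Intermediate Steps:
S = -41484 (S = (3/2)*(-27656) = -41484)
(p(-70, 101) + S)*(K + L(15)) = (-183 - 41484)*(24629 + 15) = -41667*24644 = -1026841548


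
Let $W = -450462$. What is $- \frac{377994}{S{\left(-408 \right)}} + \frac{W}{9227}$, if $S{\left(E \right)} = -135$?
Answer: $\frac{1142312756}{415215} \approx 2751.1$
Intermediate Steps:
$- \frac{377994}{S{\left(-408 \right)}} + \frac{W}{9227} = - \frac{377994}{-135} - \frac{450462}{9227} = \left(-377994\right) \left(- \frac{1}{135}\right) - \frac{450462}{9227} = \frac{125998}{45} - \frac{450462}{9227} = \frac{1142312756}{415215}$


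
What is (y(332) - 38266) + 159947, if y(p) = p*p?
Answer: 231905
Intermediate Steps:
y(p) = p**2
(y(332) - 38266) + 159947 = (332**2 - 38266) + 159947 = (110224 - 38266) + 159947 = 71958 + 159947 = 231905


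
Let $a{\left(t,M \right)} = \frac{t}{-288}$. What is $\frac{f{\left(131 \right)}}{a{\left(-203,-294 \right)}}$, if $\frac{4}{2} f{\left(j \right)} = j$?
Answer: $\frac{18864}{203} \approx 92.926$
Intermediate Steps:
$a{\left(t,M \right)} = - \frac{t}{288}$ ($a{\left(t,M \right)} = t \left(- \frac{1}{288}\right) = - \frac{t}{288}$)
$f{\left(j \right)} = \frac{j}{2}$
$\frac{f{\left(131 \right)}}{a{\left(-203,-294 \right)}} = \frac{\frac{1}{2} \cdot 131}{\left(- \frac{1}{288}\right) \left(-203\right)} = \frac{131}{2 \cdot \frac{203}{288}} = \frac{131}{2} \cdot \frac{288}{203} = \frac{18864}{203}$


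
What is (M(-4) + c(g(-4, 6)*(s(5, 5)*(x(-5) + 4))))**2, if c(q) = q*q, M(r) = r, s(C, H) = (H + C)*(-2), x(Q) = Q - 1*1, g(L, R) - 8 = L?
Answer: 655155216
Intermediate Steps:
g(L, R) = 8 + L
x(Q) = -1 + Q (x(Q) = Q - 1 = -1 + Q)
s(C, H) = -2*C - 2*H (s(C, H) = (C + H)*(-2) = -2*C - 2*H)
c(q) = q**2
(M(-4) + c(g(-4, 6)*(s(5, 5)*(x(-5) + 4))))**2 = (-4 + ((8 - 4)*((-2*5 - 2*5)*((-1 - 5) + 4)))**2)**2 = (-4 + (4*((-10 - 10)*(-6 + 4)))**2)**2 = (-4 + (4*(-20*(-2)))**2)**2 = (-4 + (4*40)**2)**2 = (-4 + 160**2)**2 = (-4 + 25600)**2 = 25596**2 = 655155216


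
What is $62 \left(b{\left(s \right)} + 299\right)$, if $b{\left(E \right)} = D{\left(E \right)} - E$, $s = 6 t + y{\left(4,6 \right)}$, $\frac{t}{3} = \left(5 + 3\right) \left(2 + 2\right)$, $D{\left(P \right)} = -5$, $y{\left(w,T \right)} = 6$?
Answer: $-17856$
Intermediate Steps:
$t = 96$ ($t = 3 \left(5 + 3\right) \left(2 + 2\right) = 3 \cdot 8 \cdot 4 = 3 \cdot 32 = 96$)
$s = 582$ ($s = 6 \cdot 96 + 6 = 576 + 6 = 582$)
$b{\left(E \right)} = -5 - E$
$62 \left(b{\left(s \right)} + 299\right) = 62 \left(\left(-5 - 582\right) + 299\right) = 62 \left(-587 + 299\right) = 62 \left(-288\right) = -17856$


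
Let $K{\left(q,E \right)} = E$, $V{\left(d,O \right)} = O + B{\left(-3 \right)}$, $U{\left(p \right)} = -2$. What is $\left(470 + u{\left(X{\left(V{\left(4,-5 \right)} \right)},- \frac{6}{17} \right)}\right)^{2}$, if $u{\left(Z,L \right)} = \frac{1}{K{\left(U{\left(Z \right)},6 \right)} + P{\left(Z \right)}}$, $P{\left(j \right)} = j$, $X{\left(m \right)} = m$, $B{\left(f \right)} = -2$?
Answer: $219961$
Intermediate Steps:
$V{\left(d,O \right)} = -2 + O$ ($V{\left(d,O \right)} = O - 2 = -2 + O$)
$u{\left(Z,L \right)} = \frac{1}{6 + Z}$
$\left(470 + u{\left(X{\left(V{\left(4,-5 \right)} \right)},- \frac{6}{17} \right)}\right)^{2} = \left(470 + \frac{1}{6 - 7}\right)^{2} = \left(470 + \frac{1}{-1}\right)^{2} = \left(470 - 1\right)^{2} = 469^{2} = 219961$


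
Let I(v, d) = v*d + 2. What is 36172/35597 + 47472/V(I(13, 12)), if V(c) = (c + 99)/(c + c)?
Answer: 534005303948/9148429 ≈ 58371.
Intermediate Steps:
I(v, d) = 2 + d*v (I(v, d) = d*v + 2 = 2 + d*v)
V(c) = (99 + c)/(2*c) (V(c) = (99 + c)/((2*c)) = (99 + c)*(1/(2*c)) = (99 + c)/(2*c))
36172/35597 + 47472/V(I(13, 12)) = 36172/35597 + 47472/(((99 + (2 + 12*13))/(2*(2 + 12*13)))) = 36172*(1/35597) + 47472/(((99 + (2 + 156))/(2*(2 + 156)))) = 36172/35597 + 47472/(((1/2)*(99 + 158)/158)) = 36172/35597 + 47472/(((1/2)*(1/158)*257)) = 36172/35597 + 47472/(257/316) = 36172/35597 + 47472*(316/257) = 36172/35597 + 15001152/257 = 534005303948/9148429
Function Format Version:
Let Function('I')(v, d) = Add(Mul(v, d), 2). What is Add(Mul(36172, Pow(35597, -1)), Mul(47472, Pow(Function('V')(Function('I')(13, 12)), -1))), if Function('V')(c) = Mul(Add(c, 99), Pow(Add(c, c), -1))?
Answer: Rational(534005303948, 9148429) ≈ 58371.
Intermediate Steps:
Function('I')(v, d) = Add(2, Mul(d, v)) (Function('I')(v, d) = Add(Mul(d, v), 2) = Add(2, Mul(d, v)))
Function('V')(c) = Mul(Rational(1, 2), Pow(c, -1), Add(99, c)) (Function('V')(c) = Mul(Add(99, c), Pow(Mul(2, c), -1)) = Mul(Add(99, c), Mul(Rational(1, 2), Pow(c, -1))) = Mul(Rational(1, 2), Pow(c, -1), Add(99, c)))
Add(Mul(36172, Pow(35597, -1)), Mul(47472, Pow(Function('V')(Function('I')(13, 12)), -1))) = Add(Mul(36172, Pow(35597, -1)), Mul(47472, Pow(Mul(Rational(1, 2), Pow(Add(2, Mul(12, 13)), -1), Add(99, Add(2, Mul(12, 13)))), -1))) = Add(Mul(36172, Rational(1, 35597)), Mul(47472, Pow(Mul(Rational(1, 2), Pow(Add(2, 156), -1), Add(99, Add(2, 156))), -1))) = Add(Rational(36172, 35597), Mul(47472, Pow(Mul(Rational(1, 2), Pow(158, -1), Add(99, 158)), -1))) = Add(Rational(36172, 35597), Mul(47472, Pow(Mul(Rational(1, 2), Rational(1, 158), 257), -1))) = Add(Rational(36172, 35597), Mul(47472, Pow(Rational(257, 316), -1))) = Add(Rational(36172, 35597), Mul(47472, Rational(316, 257))) = Add(Rational(36172, 35597), Rational(15001152, 257)) = Rational(534005303948, 9148429)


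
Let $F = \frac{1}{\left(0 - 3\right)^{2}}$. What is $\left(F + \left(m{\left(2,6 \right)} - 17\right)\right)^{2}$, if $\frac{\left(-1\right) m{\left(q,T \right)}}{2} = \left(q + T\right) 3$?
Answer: $\frac{341056}{81} \approx 4210.6$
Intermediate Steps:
$m{\left(q,T \right)} = - 6 T - 6 q$ ($m{\left(q,T \right)} = - 2 \left(q + T\right) 3 = - 2 \left(T + q\right) 3 = - 2 \left(3 T + 3 q\right) = - 6 T - 6 q$)
$F = \frac{1}{9}$ ($F = \frac{1}{\left(-3\right)^{2}} = \frac{1}{9} \approx 0.11111$)
$\left(F + \left(m{\left(2,6 \right)} - 17\right)\right)^{2} = \left(\frac{1}{9} - 65\right)^{2} = \left(- \frac{584}{9}\right)^{2} = \frac{341056}{81}$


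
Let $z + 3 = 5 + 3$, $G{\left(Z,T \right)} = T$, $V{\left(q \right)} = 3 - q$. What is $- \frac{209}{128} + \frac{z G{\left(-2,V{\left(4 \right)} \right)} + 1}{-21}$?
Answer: $- \frac{3877}{2688} \approx -1.4423$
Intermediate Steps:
$z = 5$ ($z = -3 + \left(5 + 3\right) = -3 + 8 = 5$)
$- \frac{209}{128} + \frac{z G{\left(-2,V{\left(4 \right)} \right)} + 1}{-21} = - \frac{209}{128} + \frac{5 \left(3 - 4\right) + 1}{-21} = \left(-209\right) \frac{1}{128} + \left(5 \left(3 - 4\right) + 1\right) \left(- \frac{1}{21}\right) = - \frac{209}{128} + \left(5 \left(-1\right) + 1\right) \left(- \frac{1}{21}\right) = - \frac{209}{128} + \left(-5 + 1\right) \left(- \frac{1}{21}\right) = - \frac{209}{128} - - \frac{4}{21} = - \frac{209}{128} + \frac{4}{21} = - \frac{3877}{2688}$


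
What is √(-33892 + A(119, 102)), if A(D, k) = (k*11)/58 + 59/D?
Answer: I*√403397128722/3451 ≈ 184.04*I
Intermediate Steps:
A(D, k) = 59/D + 11*k/58 (A(D, k) = (11*k)*(1/58) + 59/D = 11*k/58 + 59/D = 59/D + 11*k/58)
√(-33892 + A(119, 102)) = √(-33892 + (59/119 + (11/58)*102)) = √(-33892 + (59*(1/119) + 561/29)) = √(-33892 + (59/119 + 561/29)) = √(-33892 + 68470/3451) = √(-116892822/3451) = I*√403397128722/3451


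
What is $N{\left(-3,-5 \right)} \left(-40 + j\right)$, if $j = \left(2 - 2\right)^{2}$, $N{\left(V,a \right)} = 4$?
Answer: $-160$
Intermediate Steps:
$j = 0$ ($j = 0^{2} = 0$)
$N{\left(-3,-5 \right)} \left(-40 + j\right) = 4 \left(-40 + 0\right) = 4 \left(-40\right) = -160$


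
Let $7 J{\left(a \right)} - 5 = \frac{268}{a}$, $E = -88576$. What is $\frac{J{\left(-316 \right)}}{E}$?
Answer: $- \frac{41}{6122816} \approx -6.6963 \cdot 10^{-6}$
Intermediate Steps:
$J{\left(a \right)} = \frac{5}{7} + \frac{268}{7 a}$ ($J{\left(a \right)} = \frac{5}{7} + \frac{268 \frac{1}{a}}{7} = \frac{5}{7} + \frac{268}{7 a}$)
$\frac{J{\left(-316 \right)}}{E} = \frac{\frac{1}{7} \frac{1}{-316} \left(268 + 5 \left(-316\right)\right)}{-88576} = \frac{1}{7} \left(- \frac{1}{316}\right) \left(268 - 1580\right) \left(- \frac{1}{88576}\right) = \frac{1}{7} \left(- \frac{1}{316}\right) \left(-1312\right) \left(- \frac{1}{88576}\right) = \frac{328}{553} \left(- \frac{1}{88576}\right) = - \frac{41}{6122816}$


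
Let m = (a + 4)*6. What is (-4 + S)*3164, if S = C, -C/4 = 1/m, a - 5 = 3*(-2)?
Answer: -120232/9 ≈ -13359.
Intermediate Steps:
a = -1 (a = 5 + 3*(-2) = 5 - 6 = -1)
m = 18 (m = (-1 + 4)*6 = 3*6 = 18)
C = -2/9 (C = -4/18 = -4*1/18 = -2/9 ≈ -0.22222)
S = -2/9 ≈ -0.22222
(-4 + S)*3164 = (-4 - 2/9)*3164 = -38/9*3164 = -120232/9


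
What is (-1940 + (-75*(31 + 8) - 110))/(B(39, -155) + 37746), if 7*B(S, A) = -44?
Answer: -34825/264178 ≈ -0.13182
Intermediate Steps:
B(S, A) = -44/7 (B(S, A) = (⅐)*(-44) = -44/7)
(-1940 + (-75*(31 + 8) - 110))/(B(39, -155) + 37746) = (-1940 + (-75*(31 + 8) - 110))/(-44/7 + 37746) = (-1940 + (-75*39 - 110))/(264178/7) = (-1940 + (-2925 - 110))*(7/264178) = (-1940 - 3035)*(7/264178) = -4975*7/264178 = -34825/264178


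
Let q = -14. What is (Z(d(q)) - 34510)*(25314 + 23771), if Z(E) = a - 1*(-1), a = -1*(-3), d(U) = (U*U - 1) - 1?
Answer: -1693727010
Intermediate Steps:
d(U) = -2 + U**2 (d(U) = (U**2 - 1) - 1 = (-1 + U**2) - 1 = -2 + U**2)
a = 3
Z(E) = 4 (Z(E) = 3 - 1*(-1) = 3 + 1 = 4)
(Z(d(q)) - 34510)*(25314 + 23771) = (4 - 34510)*(25314 + 23771) = -34506*49085 = -1693727010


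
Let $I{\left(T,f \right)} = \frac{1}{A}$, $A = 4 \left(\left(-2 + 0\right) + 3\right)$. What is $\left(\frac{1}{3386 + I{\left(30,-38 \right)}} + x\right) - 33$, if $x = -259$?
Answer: $- \frac{3955136}{13545} \approx -292.0$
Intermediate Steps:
$A = 4$ ($A = 4 \left(-2 + 3\right) = 4 \cdot 1 = 4$)
$I{\left(T,f \right)} = \frac{1}{4}$
$\left(\frac{1}{3386 + I{\left(30,-38 \right)}} + x\right) - 33 = \left(\frac{1}{3386 + \frac{1}{4}} - 259\right) - 33 = \left(\frac{1}{\frac{13545}{4}} - 259\right) - 33 = \left(\frac{4}{13545} - 259\right) - 33 = - \frac{3508151}{13545} - 33 = - \frac{3955136}{13545}$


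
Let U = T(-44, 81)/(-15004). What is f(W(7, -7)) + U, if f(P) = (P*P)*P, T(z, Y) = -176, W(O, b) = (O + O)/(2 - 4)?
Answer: -116959/341 ≈ -342.99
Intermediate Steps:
W(O, b) = -O (W(O, b) = (2*O)/(-2) = (2*O)*(-1/2) = -O)
U = 4/341 (U = -176/(-15004) = -176*(-1/15004) = 4/341 ≈ 0.011730)
f(P) = P**3 (f(P) = P**2*P = P**3)
f(W(7, -7)) + U = (-1*7)**3 + 4/341 = (-7)**3 + 4/341 = -343 + 4/341 = -116959/341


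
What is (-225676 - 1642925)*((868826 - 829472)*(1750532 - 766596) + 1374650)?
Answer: -72358195283180394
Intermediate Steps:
(-225676 - 1642925)*((868826 - 829472)*(1750532 - 766596) + 1374650) = -1868601*(39354*983936 + 1374650) = -1868601*(38721817344 + 1374650) = -1868601*38723191994 = -72358195283180394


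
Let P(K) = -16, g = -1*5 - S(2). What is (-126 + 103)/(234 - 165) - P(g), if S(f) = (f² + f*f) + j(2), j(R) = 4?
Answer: 47/3 ≈ 15.667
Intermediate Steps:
S(f) = 4 + 2*f² (S(f) = (f² + f*f) + 4 = (f² + f²) + 4 = 2*f² + 4 = 4 + 2*f²)
g = -17 (g = -1*5 - (4 + 2*2²) = -5 - (4 + 2*4) = -5 - (4 + 8) = -5 - 1*12 = -5 - 12 = -17)
(-126 + 103)/(234 - 165) - P(g) = (-126 + 103)/(234 - 165) - 1*(-16) = -23/69 + 16 = -23*1/69 + 16 = -⅓ + 16 = 47/3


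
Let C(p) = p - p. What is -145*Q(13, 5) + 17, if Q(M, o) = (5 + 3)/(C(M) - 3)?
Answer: 1211/3 ≈ 403.67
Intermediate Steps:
C(p) = 0
Q(M, o) = -8/3 (Q(M, o) = (5 + 3)/(0 - 3) = 8/(-3) = 8*(-⅓) = -8/3)
-145*Q(13, 5) + 17 = -145*(-8/3) + 17 = 1160/3 + 17 = 1211/3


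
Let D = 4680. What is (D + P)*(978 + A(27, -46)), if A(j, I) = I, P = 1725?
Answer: 5969460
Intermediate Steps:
(D + P)*(978 + A(27, -46)) = (4680 + 1725)*(978 - 46) = 6405*932 = 5969460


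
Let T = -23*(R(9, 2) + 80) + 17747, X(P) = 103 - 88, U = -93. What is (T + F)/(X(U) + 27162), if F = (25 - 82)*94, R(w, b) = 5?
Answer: 3478/9059 ≈ 0.38393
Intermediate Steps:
X(P) = 15
F = -5358 (F = -57*94 = -5358)
T = 15792 (T = -23*(5 + 80) + 17747 = -23*85 + 17747 = -1955 + 17747 = 15792)
(T + F)/(X(U) + 27162) = (15792 - 5358)/(15 + 27162) = 10434/27177 = 10434*(1/27177) = 3478/9059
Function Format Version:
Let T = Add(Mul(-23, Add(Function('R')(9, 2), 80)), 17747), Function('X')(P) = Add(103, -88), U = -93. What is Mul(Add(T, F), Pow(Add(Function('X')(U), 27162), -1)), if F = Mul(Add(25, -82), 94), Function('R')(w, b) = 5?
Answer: Rational(3478, 9059) ≈ 0.38393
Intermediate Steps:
Function('X')(P) = 15
F = -5358 (F = Mul(-57, 94) = -5358)
T = 15792 (T = Add(Mul(-23, Add(5, 80)), 17747) = Add(Mul(-23, 85), 17747) = Add(-1955, 17747) = 15792)
Mul(Add(T, F), Pow(Add(Function('X')(U), 27162), -1)) = Mul(Add(15792, -5358), Pow(Add(15, 27162), -1)) = Mul(10434, Pow(27177, -1)) = Mul(10434, Rational(1, 27177)) = Rational(3478, 9059)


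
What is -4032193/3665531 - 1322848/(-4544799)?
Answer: -13476566361919/16659101623269 ≈ -0.80896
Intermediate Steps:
-4032193/3665531 - 1322848/(-4544799) = -4032193*1/3665531 - 1322848*(-1/4544799) = -4032193/3665531 + 1322848/4544799 = -13476566361919/16659101623269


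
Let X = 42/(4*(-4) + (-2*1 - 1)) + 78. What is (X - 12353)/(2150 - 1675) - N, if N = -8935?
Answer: 80405108/9025 ≈ 8909.2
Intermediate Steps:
X = 1440/19 (X = 42/(-16 + (-2 - 1)) + 78 = 42/(-16 - 3) + 78 = 42/(-19) + 78 = -1/19*42 + 78 = -42/19 + 78 = 1440/19 ≈ 75.789)
(X - 12353)/(2150 - 1675) - N = (1440/19 - 12353)/(2150 - 1675) - 1*(-8935) = -233267/19/475 + 8935 = -233267/19*1/475 + 8935 = -233267/9025 + 8935 = 80405108/9025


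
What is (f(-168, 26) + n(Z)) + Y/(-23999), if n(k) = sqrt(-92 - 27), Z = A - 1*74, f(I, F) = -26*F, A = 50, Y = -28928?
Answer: -16194396/23999 + I*sqrt(119) ≈ -674.79 + 10.909*I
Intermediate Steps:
Z = -24 (Z = 50 - 1*74 = 50 - 74 = -24)
n(k) = I*sqrt(119) (n(k) = sqrt(-119) = I*sqrt(119))
(f(-168, 26) + n(Z)) + Y/(-23999) = (-26*26 + I*sqrt(119)) - 28928/(-23999) = (-676 + I*sqrt(119)) - 28928*(-1/23999) = (-676 + I*sqrt(119)) + 28928/23999 = -16194396/23999 + I*sqrt(119)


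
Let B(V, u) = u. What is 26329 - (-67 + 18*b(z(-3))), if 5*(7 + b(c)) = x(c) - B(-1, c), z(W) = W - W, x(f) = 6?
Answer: 132502/5 ≈ 26500.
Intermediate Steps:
z(W) = 0
b(c) = -29/5 - c/5 (b(c) = -7 + (6 - c)/5 = -7 + (6/5 - c/5) = -29/5 - c/5)
26329 - (-67 + 18*b(z(-3))) = 26329 - (-67 + 18*(-29/5 - ⅕*0)) = 26329 - (-67 + 18*(-29/5 + 0)) = 26329 - (-67 + 18*(-29/5)) = 26329 - (-67 - 522/5) = 26329 - 1*(-857/5) = 26329 + 857/5 = 132502/5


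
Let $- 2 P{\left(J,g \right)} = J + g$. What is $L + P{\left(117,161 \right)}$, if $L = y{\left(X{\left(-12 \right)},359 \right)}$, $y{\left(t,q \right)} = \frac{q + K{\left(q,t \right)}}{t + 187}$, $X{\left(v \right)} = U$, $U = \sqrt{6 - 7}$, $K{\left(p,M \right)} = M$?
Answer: $- \frac{2396848}{17485} - \frac{86 i}{17485} \approx -137.08 - 0.0049185 i$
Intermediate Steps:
$U = i$ ($U = \sqrt{-1} = i \approx 1.0 i$)
$X{\left(v \right)} = i$
$y{\left(t,q \right)} = \frac{q + t}{187 + t}$ ($y{\left(t,q \right)} = \frac{q + t}{t + 187} = \frac{q + t}{187 + t}$)
$L = \frac{\left(187 - i\right) \left(359 + i\right)}{34970}$ ($L = \frac{359 + i}{187 + i} = \frac{187 - i}{34970} \left(359 + i\right) = \frac{\left(187 - i\right) \left(359 + i\right)}{34970} \approx 1.9198 - 0.0049185 i$)
$P{\left(J,g \right)} = - \frac{J}{2} - \frac{g}{2}$ ($P{\left(J,g \right)} = - \frac{J + g}{2} = - \frac{J}{2} - \frac{g}{2}$)
$L + P{\left(117,161 \right)} = \left(\frac{33567}{17485} - \frac{86 i}{17485}\right) - 139 = - \frac{2396848}{17485} - \frac{86 i}{17485}$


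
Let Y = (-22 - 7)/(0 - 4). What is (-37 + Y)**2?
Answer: 14161/16 ≈ 885.06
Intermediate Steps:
Y = 29/4 (Y = -29/(-4) = -29*(-1/4) = 29/4 ≈ 7.2500)
(-37 + Y)**2 = (-37 + 29/4)**2 = (-119/4)**2 = 14161/16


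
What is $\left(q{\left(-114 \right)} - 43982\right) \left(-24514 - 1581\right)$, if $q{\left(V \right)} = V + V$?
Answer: $1153659950$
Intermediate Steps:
$q{\left(V \right)} = 2 V$
$\left(q{\left(-114 \right)} - 43982\right) \left(-24514 - 1581\right) = \left(2 \left(-114\right) - 43982\right) \left(-24514 - 1581\right) = \left(-228 - 43982\right) \left(-26095\right) = \left(-44210\right) \left(-26095\right) = 1153659950$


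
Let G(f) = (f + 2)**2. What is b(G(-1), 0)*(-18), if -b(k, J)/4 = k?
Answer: 72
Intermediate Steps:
G(f) = (2 + f)**2
b(k, J) = -4*k
b(G(-1), 0)*(-18) = -4*(2 - 1)**2*(-18) = -4*1**2*(-18) = -4*1*(-18) = -4*(-18) = 72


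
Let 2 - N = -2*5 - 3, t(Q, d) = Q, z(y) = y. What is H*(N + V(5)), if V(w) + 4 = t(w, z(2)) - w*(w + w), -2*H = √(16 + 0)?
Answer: 68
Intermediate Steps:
N = 15 (N = 2 - (-2*5 - 3) = 2 - (-10 - 3) = 2 - 1*(-13) = 2 + 13 = 15)
H = -2 (H = -√(16 + 0)/2 = -√16/2 = -½*4 = -2)
V(w) = -4 + w - 2*w² (V(w) = -4 + (w - w*(w + w)) = -4 + (w - w*2*w) = -4 + (w - 2*w²) = -4 + w - 2*w²)
H*(N + V(5)) = -2*(15 + (-4 + 5 - 2*5²)) = -2*(15 + (-4 + 5 - 2*25)) = -2*(15 + (-4 + 5 - 50)) = -2*(15 - 49) = -2*(-34) = 68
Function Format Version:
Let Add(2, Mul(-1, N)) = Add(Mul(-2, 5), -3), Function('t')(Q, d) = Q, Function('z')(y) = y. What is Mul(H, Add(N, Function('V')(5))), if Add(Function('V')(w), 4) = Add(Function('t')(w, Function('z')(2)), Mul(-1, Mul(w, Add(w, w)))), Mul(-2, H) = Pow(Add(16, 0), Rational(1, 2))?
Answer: 68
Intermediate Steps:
N = 15 (N = Add(2, Mul(-1, Add(Mul(-2, 5), -3))) = Add(2, Mul(-1, Add(-10, -3))) = Add(2, Mul(-1, -13)) = Add(2, 13) = 15)
H = -2 (H = Mul(Rational(-1, 2), Pow(Add(16, 0), Rational(1, 2))) = Mul(Rational(-1, 2), Pow(16, Rational(1, 2))) = Mul(Rational(-1, 2), 4) = -2)
Function('V')(w) = Add(-4, w, Mul(-2, Pow(w, 2))) (Function('V')(w) = Add(-4, Add(w, Mul(-1, Mul(w, Add(w, w))))) = Add(-4, Add(w, Mul(-1, Mul(w, Mul(2, w))))) = Add(-4, Add(w, Mul(-1, Mul(2, Pow(w, 2))))) = Add(-4, Add(w, Mul(-2, Pow(w, 2)))) = Add(-4, w, Mul(-2, Pow(w, 2))))
Mul(H, Add(N, Function('V')(5))) = Mul(-2, Add(15, Add(-4, 5, Mul(-2, Pow(5, 2))))) = Mul(-2, Add(15, Add(-4, 5, Mul(-2, 25)))) = Mul(-2, Add(15, Add(-4, 5, -50))) = Mul(-2, Add(15, -49)) = Mul(-2, -34) = 68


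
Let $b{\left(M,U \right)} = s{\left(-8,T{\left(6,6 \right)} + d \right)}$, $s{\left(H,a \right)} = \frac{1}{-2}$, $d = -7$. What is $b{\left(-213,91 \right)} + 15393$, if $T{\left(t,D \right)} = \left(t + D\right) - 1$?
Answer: $\frac{30785}{2} \approx 15393.0$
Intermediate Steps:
$T{\left(t,D \right)} = -1 + D + t$ ($T{\left(t,D \right)} = \left(D + t\right) - 1 = -1 + D + t$)
$s{\left(H,a \right)} = - \frac{1}{2}$
$b{\left(M,U \right)} = - \frac{1}{2}$
$b{\left(-213,91 \right)} + 15393 = - \frac{1}{2} + 15393 = \frac{30785}{2}$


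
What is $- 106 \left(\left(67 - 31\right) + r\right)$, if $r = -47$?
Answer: $1166$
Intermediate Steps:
$- 106 \left(\left(67 - 31\right) + r\right) = - 106 \left(\left(67 - 31\right) - 47\right) = - 106 \left(36 - 47\right) = \left(-106\right) \left(-11\right) = 1166$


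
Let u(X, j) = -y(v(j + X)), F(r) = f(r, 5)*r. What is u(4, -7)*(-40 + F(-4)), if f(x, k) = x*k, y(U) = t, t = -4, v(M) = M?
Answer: 160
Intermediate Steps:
y(U) = -4
f(x, k) = k*x
F(r) = 5*r**2 (F(r) = (5*r)*r = 5*r**2)
u(X, j) = 4 (u(X, j) = -1*(-4) = 4)
u(4, -7)*(-40 + F(-4)) = 4*(-40 + 5*(-4)**2) = 4*(-40 + 5*16) = 4*(-40 + 80) = 4*40 = 160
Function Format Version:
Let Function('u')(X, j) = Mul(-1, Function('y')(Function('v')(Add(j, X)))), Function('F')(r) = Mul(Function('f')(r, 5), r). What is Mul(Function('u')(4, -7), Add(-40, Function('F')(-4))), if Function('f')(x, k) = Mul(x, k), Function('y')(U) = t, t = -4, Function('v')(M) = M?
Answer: 160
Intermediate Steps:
Function('y')(U) = -4
Function('f')(x, k) = Mul(k, x)
Function('F')(r) = Mul(5, Pow(r, 2)) (Function('F')(r) = Mul(Mul(5, r), r) = Mul(5, Pow(r, 2)))
Function('u')(X, j) = 4 (Function('u')(X, j) = Mul(-1, -4) = 4)
Mul(Function('u')(4, -7), Add(-40, Function('F')(-4))) = Mul(4, Add(-40, Mul(5, Pow(-4, 2)))) = Mul(4, Add(-40, Mul(5, 16))) = Mul(4, Add(-40, 80)) = Mul(4, 40) = 160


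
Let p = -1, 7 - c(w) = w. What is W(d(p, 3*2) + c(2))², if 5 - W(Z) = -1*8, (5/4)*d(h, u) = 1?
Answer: 169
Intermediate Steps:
c(w) = 7 - w
d(h, u) = ⅘ (d(h, u) = (⅘)*1 = ⅘)
W(Z) = 13 (W(Z) = 5 - (-1)*8 = 5 - 1*(-8) = 5 + 8 = 13)
W(d(p, 3*2) + c(2))² = 13² = 169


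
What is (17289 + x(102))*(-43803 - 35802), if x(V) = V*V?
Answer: -2204501265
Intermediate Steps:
x(V) = V**2
(17289 + x(102))*(-43803 - 35802) = (17289 + 102**2)*(-43803 - 35802) = (17289 + 10404)*(-79605) = 27693*(-79605) = -2204501265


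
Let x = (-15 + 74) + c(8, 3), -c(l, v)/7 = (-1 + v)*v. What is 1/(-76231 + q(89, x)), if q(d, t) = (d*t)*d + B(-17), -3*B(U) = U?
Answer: 3/175295 ≈ 1.7114e-5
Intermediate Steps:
c(l, v) = -7*v*(-1 + v) (c(l, v) = -7*(-1 + v)*v = -7*v*(-1 + v))
x = 17 (x = (-15 + 74) + 7*3*(1 - 1*3) = 59 + 7*3*(1 - 3) = 59 + 7*3*(-2) = 59 - 42 = 17)
B(U) = -U/3
q(d, t) = 17/3 + t*d**2 (q(d, t) = (d*t)*d - 1/3*(-17) = t*d**2 + 17/3 = 17/3 + t*d**2)
1/(-76231 + q(89, x)) = 1/(-76231 + (17/3 + 17*89**2)) = 1/(-76231 + (17/3 + 17*7921)) = 1/(-76231 + (17/3 + 134657)) = 1/(-76231 + 403988/3) = 1/(175295/3) = 3/175295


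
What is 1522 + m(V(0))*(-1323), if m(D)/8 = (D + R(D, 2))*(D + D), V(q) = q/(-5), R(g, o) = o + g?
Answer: 1522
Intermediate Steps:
R(g, o) = g + o
V(q) = -q/5 (V(q) = q*(-1/5) = -q/5)
m(D) = 16*D*(2 + 2*D) (m(D) = 8*((D + (D + 2))*(D + D)) = 8*((D + (2 + D))*(2*D)) = 8*((2 + 2*D)*(2*D)) = 8*(2*D*(2 + 2*D)) = 16*D*(2 + 2*D))
1522 + m(V(0))*(-1323) = 1522 + (32*(-1/5*0)*(1 - 1/5*0))*(-1323) = 1522 + (32*0*(1 + 0))*(-1323) = 1522 + (32*0*1)*(-1323) = 1522 + 0*(-1323) = 1522 + 0 = 1522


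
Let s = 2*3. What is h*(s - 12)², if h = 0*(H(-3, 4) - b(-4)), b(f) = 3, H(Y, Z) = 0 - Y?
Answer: 0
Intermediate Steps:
H(Y, Z) = -Y
s = 6
h = 0 (h = 0*(-1*(-3) - 1*3) = 0*(3 - 3) = 0*0 = 0)
h*(s - 12)² = 0*(6 - 12)² = 0*(-6)² = 0*36 = 0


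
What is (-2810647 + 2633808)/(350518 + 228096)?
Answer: -176839/578614 ≈ -0.30562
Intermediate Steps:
(-2810647 + 2633808)/(350518 + 228096) = -176839/578614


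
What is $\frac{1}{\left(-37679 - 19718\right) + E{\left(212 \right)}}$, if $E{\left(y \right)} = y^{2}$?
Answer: $- \frac{1}{12453} \approx -8.0302 \cdot 10^{-5}$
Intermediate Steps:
$\frac{1}{\left(-37679 - 19718\right) + E{\left(212 \right)}} = \frac{1}{\left(-37679 - 19718\right) + 212^{2}} = \frac{1}{\left(-37679 - 19718\right) + 44944} = \frac{1}{-57397 + 44944} = \frac{1}{-12453} = - \frac{1}{12453}$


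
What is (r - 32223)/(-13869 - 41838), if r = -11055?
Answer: 14426/18569 ≈ 0.77689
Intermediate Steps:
(r - 32223)/(-13869 - 41838) = (-11055 - 32223)/(-13869 - 41838) = -43278/(-55707) = -43278*(-1/55707) = 14426/18569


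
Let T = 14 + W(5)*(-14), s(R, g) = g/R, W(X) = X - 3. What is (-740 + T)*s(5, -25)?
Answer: 3770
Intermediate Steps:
W(X) = -3 + X
T = -14 (T = 14 + (-3 + 5)*(-14) = 14 + 2*(-14) = 14 - 28 = -14)
(-740 + T)*s(5, -25) = (-740 - 14)*(-25/5) = -(-18850)/5 = -754*(-5) = 3770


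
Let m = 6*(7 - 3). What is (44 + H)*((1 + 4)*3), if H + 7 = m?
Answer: 915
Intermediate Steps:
m = 24 (m = 6*4 = 24)
H = 17 (H = -7 + 24 = 17)
(44 + H)*((1 + 4)*3) = (44 + 17)*((1 + 4)*3) = 61*(5*3) = 61*15 = 915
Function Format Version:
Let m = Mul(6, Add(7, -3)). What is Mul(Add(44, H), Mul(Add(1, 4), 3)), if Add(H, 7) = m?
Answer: 915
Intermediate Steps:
m = 24 (m = Mul(6, 4) = 24)
H = 17 (H = Add(-7, 24) = 17)
Mul(Add(44, H), Mul(Add(1, 4), 3)) = Mul(Add(44, 17), Mul(Add(1, 4), 3)) = Mul(61, Mul(5, 3)) = Mul(61, 15) = 915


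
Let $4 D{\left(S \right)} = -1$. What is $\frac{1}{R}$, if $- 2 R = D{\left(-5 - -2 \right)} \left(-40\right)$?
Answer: $- \frac{1}{5} \approx -0.2$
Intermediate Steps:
$D{\left(S \right)} = - \frac{1}{4}$ ($D{\left(S \right)} = \frac{1}{4} \left(-1\right) = - \frac{1}{4}$)
$R = -5$ ($R = - \frac{\left(- \frac{1}{4}\right) \left(-40\right)}{2} = \left(- \frac{1}{2}\right) 10 = -5$)
$\frac{1}{R} = \frac{1}{-5} = - \frac{1}{5}$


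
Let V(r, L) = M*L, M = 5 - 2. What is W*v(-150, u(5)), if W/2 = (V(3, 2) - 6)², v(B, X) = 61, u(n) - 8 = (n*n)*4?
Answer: 0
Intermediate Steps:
M = 3
u(n) = 8 + 4*n² (u(n) = 8 + (n*n)*4 = 8 + n²*4 = 8 + 4*n²)
V(r, L) = 3*L
W = 0 (W = 2*(3*2 - 6)² = 2*(6 - 6)² = 2*0² = 2*0 = 0)
W*v(-150, u(5)) = 0*61 = 0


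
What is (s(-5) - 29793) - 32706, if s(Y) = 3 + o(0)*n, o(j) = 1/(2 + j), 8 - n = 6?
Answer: -62495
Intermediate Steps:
n = 2 (n = 8 - 1*6 = 8 - 6 = 2)
s(Y) = 4 (s(Y) = 3 + 2/(2 + 0) = 3 + 2/2 = 3 + (½)*2 = 3 + 1 = 4)
(s(-5) - 29793) - 32706 = (4 - 29793) - 32706 = -29789 - 32706 = -62495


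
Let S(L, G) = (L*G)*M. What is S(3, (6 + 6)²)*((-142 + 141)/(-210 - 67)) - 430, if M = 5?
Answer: -116950/277 ≈ -422.20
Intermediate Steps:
S(L, G) = 5*G*L (S(L, G) = (L*G)*5 = (G*L)*5 = 5*G*L)
S(3, (6 + 6)²)*((-142 + 141)/(-210 - 67)) - 430 = (5*(6 + 6)²*3)*((-142 + 141)/(-210 - 67)) - 430 = (5*12²*3)*(-1/(-277)) - 430 = (5*144*3)*(-1*(-1/277)) - 430 = 2160*(1/277) - 430 = 2160/277 - 430 = -116950/277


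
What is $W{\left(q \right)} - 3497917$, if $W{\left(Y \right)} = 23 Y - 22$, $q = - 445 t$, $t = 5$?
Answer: $-3549114$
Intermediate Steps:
$q = -2225$ ($q = \left(-445\right) 5 = -2225$)
$W{\left(Y \right)} = -22 + 23 Y$
$W{\left(q \right)} - 3497917 = \left(-22 + 23 \left(-2225\right)\right) - 3497917 = \left(-22 - 51175\right) - 3497917 = -51197 - 3497917 = -3549114$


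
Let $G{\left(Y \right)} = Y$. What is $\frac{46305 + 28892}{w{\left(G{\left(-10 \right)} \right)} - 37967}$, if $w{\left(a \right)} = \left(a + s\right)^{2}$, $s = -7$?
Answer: $- \frac{75197}{37678} \approx -1.9958$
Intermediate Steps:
$w{\left(a \right)} = \left(-7 + a\right)^{2}$ ($w{\left(a \right)} = \left(a - 7\right)^{2} = \left(-7 + a\right)^{2}$)
$\frac{46305 + 28892}{w{\left(G{\left(-10 \right)} \right)} - 37967} = \frac{46305 + 28892}{\left(-7 - 10\right)^{2} - 37967} = \frac{75197}{\left(-17\right)^{2} - 37967} = \frac{75197}{289 - 37967} = \frac{75197}{-37678} = 75197 \left(- \frac{1}{37678}\right) = - \frac{75197}{37678}$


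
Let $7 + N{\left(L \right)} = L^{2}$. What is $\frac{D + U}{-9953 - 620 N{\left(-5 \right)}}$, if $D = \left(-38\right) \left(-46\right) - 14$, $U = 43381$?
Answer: $- \frac{45115}{21113} \approx -2.1368$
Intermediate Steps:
$D = 1734$ ($D = 1748 - 14 = 1734$)
$N{\left(L \right)} = -7 + L^{2}$
$\frac{D + U}{-9953 - 620 N{\left(-5 \right)}} = \frac{1734 + 43381}{-9953 - 620 \left(-7 + \left(-5\right)^{2}\right)} = \frac{45115}{-9953 - 620 \left(-7 + 25\right)} = \frac{45115}{-9953 - 11160} = \frac{45115}{-21113} = 45115 \left(- \frac{1}{21113}\right) = - \frac{45115}{21113}$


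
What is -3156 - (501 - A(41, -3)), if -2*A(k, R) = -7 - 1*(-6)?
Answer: -7313/2 ≈ -3656.5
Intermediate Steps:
A(k, R) = ½ (A(k, R) = -(-7 - 1*(-6))/2 = -(-7 + 6)/2 = -½*(-1) = ½)
-3156 - (501 - A(41, -3)) = -3156 - (501 - 1*½) = -3156 - (501 - ½) = -3156 - 1*1001/2 = -3156 - 1001/2 = -7313/2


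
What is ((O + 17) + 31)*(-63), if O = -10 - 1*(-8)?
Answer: -2898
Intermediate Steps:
O = -2 (O = -10 + 8 = -2)
((O + 17) + 31)*(-63) = ((-2 + 17) + 31)*(-63) = (15 + 31)*(-63) = 46*(-63) = -2898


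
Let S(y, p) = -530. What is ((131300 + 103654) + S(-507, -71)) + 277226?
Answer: 511650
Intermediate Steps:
((131300 + 103654) + S(-507, -71)) + 277226 = ((131300 + 103654) - 530) + 277226 = (234954 - 530) + 277226 = 234424 + 277226 = 511650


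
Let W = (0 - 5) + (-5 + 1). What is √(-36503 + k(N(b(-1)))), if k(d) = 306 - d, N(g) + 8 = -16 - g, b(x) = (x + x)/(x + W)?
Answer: 24*I*√1570/5 ≈ 190.19*I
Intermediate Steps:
W = -9 (W = -5 - 4 = -9)
b(x) = 2*x/(-9 + x) (b(x) = (x + x)/(x - 9) = (2*x)/(-9 + x) = 2*x/(-9 + x))
N(g) = -24 - g (N(g) = -8 + (-16 - g) = -24 - g)
√(-36503 + k(N(b(-1)))) = √(-36503 + (306 - (-24 - 2*(-1)/(-9 - 1)))) = √(-36503 + (306 - (-24 - 2*(-1)/(-10)))) = √(-36503 + (306 - (-24 - 2*(-1)*(-1)/10))) = √(-36503 + (306 - (-24 - 1*⅕))) = √(-36503 + (306 - (-24 - ⅕))) = √(-36503 + (306 - 1*(-121/5))) = √(-36503 + (306 + 121/5)) = √(-36503 + 1651/5) = √(-180864/5) = 24*I*√1570/5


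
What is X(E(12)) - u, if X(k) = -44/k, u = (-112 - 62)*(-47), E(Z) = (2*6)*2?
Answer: -49079/6 ≈ -8179.8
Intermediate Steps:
E(Z) = 24 (E(Z) = 12*2 = 24)
u = 8178 (u = -174*(-47) = 8178)
X(E(12)) - u = -44/24 - 1*8178 = -44*1/24 - 8178 = -11/6 - 8178 = -49079/6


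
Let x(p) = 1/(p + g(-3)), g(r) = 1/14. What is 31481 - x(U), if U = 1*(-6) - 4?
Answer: 4375873/139 ≈ 31481.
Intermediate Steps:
g(r) = 1/14
U = -10 (U = -6 - 4 = -10)
x(p) = 1/(1/14 + p) (x(p) = 1/(p + 1/14) = 1/(1/14 + p))
31481 - x(U) = 31481 - 14/(1 + 14*(-10)) = 31481 - 14/(1 - 140) = 31481 - 14/(-139) = 31481 - 14*(-1)/139 = 31481 - 1*(-14/139) = 31481 + 14/139 = 4375873/139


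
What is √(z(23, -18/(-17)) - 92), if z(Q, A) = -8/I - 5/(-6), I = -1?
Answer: I*√2994/6 ≈ 9.1196*I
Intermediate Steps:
z(Q, A) = 53/6 (z(Q, A) = -8/(-1) - 5/(-6) = -8*(-1) - 5*(-⅙) = 8 + ⅚ = 53/6)
√(z(23, -18/(-17)) - 92) = √(53/6 - 92) = √(-499/6) = I*√2994/6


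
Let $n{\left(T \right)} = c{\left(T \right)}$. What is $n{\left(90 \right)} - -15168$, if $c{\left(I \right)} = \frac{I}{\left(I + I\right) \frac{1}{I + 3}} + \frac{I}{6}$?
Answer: $\frac{30459}{2} \approx 15230.0$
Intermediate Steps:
$c{\left(I \right)} = \frac{3}{2} + \frac{2 I}{3}$ ($c{\left(I \right)} = \frac{I}{2 I \frac{1}{3 + I}} + I \frac{1}{6} = \frac{I}{2 I \frac{1}{3 + I}} + \frac{I}{6} = I \frac{3 + I}{2 I} + \frac{I}{6} = \left(\frac{3}{2} + \frac{I}{2}\right) + \frac{I}{6} = \frac{3}{2} + \frac{2 I}{3}$)
$n{\left(T \right)} = \frac{3}{2} + \frac{2 T}{3}$
$n{\left(90 \right)} - -15168 = \left(\frac{3}{2} + \frac{2}{3} \cdot 90\right) - -15168 = \left(\frac{3}{2} + 60\right) + 15168 = \frac{123}{2} + 15168 = \frac{30459}{2}$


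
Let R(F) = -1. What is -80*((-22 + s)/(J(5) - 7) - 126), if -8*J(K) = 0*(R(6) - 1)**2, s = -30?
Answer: 66400/7 ≈ 9485.7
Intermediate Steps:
J(K) = 0 (J(K) = -0*(-1 - 1)**2 = -0*(-2)**2 = -0*4 = -1/8*0 = 0)
-80*((-22 + s)/(J(5) - 7) - 126) = -80*((-22 - 30)/(0 - 7) - 126) = -80*(-52/(-7) - 126) = -80*(-52*(-1/7) - 126) = -80*(52/7 - 126) = -80*(-830/7) = 66400/7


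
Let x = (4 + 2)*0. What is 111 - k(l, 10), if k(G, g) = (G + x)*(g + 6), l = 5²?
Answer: -289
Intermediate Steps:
l = 25
x = 0 (x = 6*0 = 0)
k(G, g) = G*(6 + g) (k(G, g) = (G + 0)*(g + 6) = G*(6 + g))
111 - k(l, 10) = 111 - 25*(6 + 10) = 111 - 25*16 = 111 - 1*400 = 111 - 400 = -289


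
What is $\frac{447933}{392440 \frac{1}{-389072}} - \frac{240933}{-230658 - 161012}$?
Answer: $- \frac{341297217055737}{768534874} \approx -4.4409 \cdot 10^{5}$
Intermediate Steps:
$\frac{447933}{392440 \frac{1}{-389072}} - \frac{240933}{-230658 - 161012} = \frac{447933}{392440 \left(- \frac{1}{389072}\right)} - \frac{240933}{-230658 - 161012} = \frac{447933}{- \frac{49055}{48634}} - \frac{240933}{-391670} = 447933 \left(- \frac{48634}{49055}\right) - - \frac{240933}{391670} = - \frac{21784773522}{49055} + \frac{240933}{391670} = - \frac{341297217055737}{768534874}$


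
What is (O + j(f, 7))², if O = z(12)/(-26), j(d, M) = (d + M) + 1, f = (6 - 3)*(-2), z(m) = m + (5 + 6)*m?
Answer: 2116/169 ≈ 12.521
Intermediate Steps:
z(m) = 12*m (z(m) = m + 11*m = 12*m)
f = -6 (f = 3*(-2) = -6)
j(d, M) = 1 + M + d (j(d, M) = (M + d) + 1 = 1 + M + d)
O = -72/13 (O = (12*12)/(-26) = 144*(-1/26) = -72/13 ≈ -5.5385)
(O + j(f, 7))² = (-72/13 + (1 + 7 - 6))² = (-72/13 + 2)² = (-46/13)² = 2116/169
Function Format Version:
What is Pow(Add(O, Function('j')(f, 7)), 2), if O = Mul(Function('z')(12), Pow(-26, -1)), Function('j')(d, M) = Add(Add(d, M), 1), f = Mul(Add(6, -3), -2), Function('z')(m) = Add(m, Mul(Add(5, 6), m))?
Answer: Rational(2116, 169) ≈ 12.521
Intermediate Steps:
Function('z')(m) = Mul(12, m) (Function('z')(m) = Add(m, Mul(11, m)) = Mul(12, m))
f = -6 (f = Mul(3, -2) = -6)
Function('j')(d, M) = Add(1, M, d) (Function('j')(d, M) = Add(Add(M, d), 1) = Add(1, M, d))
O = Rational(-72, 13) (O = Mul(Mul(12, 12), Pow(-26, -1)) = Mul(144, Rational(-1, 26)) = Rational(-72, 13) ≈ -5.5385)
Pow(Add(O, Function('j')(f, 7)), 2) = Pow(Add(Rational(-72, 13), Add(1, 7, -6)), 2) = Pow(Add(Rational(-72, 13), 2), 2) = Pow(Rational(-46, 13), 2) = Rational(2116, 169)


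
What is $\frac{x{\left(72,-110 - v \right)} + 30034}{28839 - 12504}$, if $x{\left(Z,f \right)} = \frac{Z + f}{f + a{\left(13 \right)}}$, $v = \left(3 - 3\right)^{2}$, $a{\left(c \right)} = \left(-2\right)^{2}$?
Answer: $\frac{16079}{8745} \approx 1.8386$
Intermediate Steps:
$a{\left(c \right)} = 4$
$v = 0$ ($v = 0^{2} = 0$)
$x{\left(Z,f \right)} = \frac{Z + f}{4 + f}$ ($x{\left(Z,f \right)} = \frac{Z + f}{f + 4} = \frac{Z + f}{4 + f}$)
$\frac{x{\left(72,-110 - v \right)} + 30034}{28839 - 12504} = \frac{\frac{72 - 110}{4 - 110} + 30034}{28839 - 12504} = \frac{\frac{72 + \left(-110 + 0\right)}{4 + \left(-110 + 0\right)} + 30034}{16335} = \left(\frac{72 - 110}{4 - 110} + 30034\right) \frac{1}{16335} = \left(\frac{1}{-106} \left(-38\right) + 30034\right) \frac{1}{16335} = \left(\left(- \frac{1}{106}\right) \left(-38\right) + 30034\right) \frac{1}{16335} = \left(\frac{19}{53} + 30034\right) \frac{1}{16335} = \frac{1591821}{53} \cdot \frac{1}{16335} = \frac{16079}{8745}$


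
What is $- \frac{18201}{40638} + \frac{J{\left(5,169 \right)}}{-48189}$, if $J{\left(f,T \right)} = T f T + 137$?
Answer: $- \frac{2228654995}{652768194} \approx -3.4142$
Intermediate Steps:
$J{\left(f,T \right)} = 137 + f T^{2}$ ($J{\left(f,T \right)} = f T^{2} + 137 = 137 + f T^{2}$)
$- \frac{18201}{40638} + \frac{J{\left(5,169 \right)}}{-48189} = - \frac{18201}{40638} + \frac{137 + 5 \cdot 169^{2}}{-48189} = \left(-18201\right) \frac{1}{40638} + \left(137 + 5 \cdot 28561\right) \left(- \frac{1}{48189}\right) = - \frac{6067}{13546} + \left(137 + 142805\right) \left(- \frac{1}{48189}\right) = - \frac{6067}{13546} + 142942 \left(- \frac{1}{48189}\right) = - \frac{6067}{13546} - \frac{142942}{48189} = - \frac{2228654995}{652768194}$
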